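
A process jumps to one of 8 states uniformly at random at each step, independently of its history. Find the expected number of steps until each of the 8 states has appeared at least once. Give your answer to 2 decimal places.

The wait to go from k to k+1 distinct states is geometric with mean 8/(8-k).
E[T] = 8/8 + 8/7 + 8/6 + ... + 8/2 + 8/1 = 8·H_{8}.
H_{8} = 2.718, so E[T] = 21.743.

21.74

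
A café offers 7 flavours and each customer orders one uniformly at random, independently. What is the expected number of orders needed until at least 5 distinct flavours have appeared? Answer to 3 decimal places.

With k distinct flavours already seen, the next new one arrives after an expected 7/(7-k) orders.
Sum over k = 0,...,4: E = 7/7 + 7/6 + 7/5 + 7/4 + 7/3 = 7.6500.

7.650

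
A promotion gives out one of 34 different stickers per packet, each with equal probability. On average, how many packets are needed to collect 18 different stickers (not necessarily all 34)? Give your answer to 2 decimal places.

With k distinct stickers already seen, the next new one arrives after an expected 34/(34-k) packets.
Sum over k = 0,...,17: E = 34/34 + 34/33 + 34/32 + ... + 34/18 + 34/17 = 25.074.

25.07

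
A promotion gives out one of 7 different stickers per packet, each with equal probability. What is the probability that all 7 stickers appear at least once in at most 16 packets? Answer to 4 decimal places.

Let A_i be the event that sticker i is missing after 16 packets. By inclusion–exclusion on the A_i,
P(all seen) = Σ_{j=0}^{7} (-1)^j C(7,j)((7-j)/7)^16
= 1.00000 - 0.59422 + 0.09642 - 0.00452 + 0.00005 - 0.00000 + 0.00000 - 0.00000
= 0.49772.

0.4977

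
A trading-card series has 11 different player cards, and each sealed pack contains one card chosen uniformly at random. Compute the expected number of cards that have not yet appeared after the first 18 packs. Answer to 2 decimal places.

For each card, P(unseen after 18) = (10/11)^18 = 0.180.
By linearity of expectation, E[unseen] = 11·(10/11)^18 = 1.978.

1.98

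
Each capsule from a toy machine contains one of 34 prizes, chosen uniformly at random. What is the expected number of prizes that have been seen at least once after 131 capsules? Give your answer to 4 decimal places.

For each prize, P(seen in 131 capsules) = 1 - (33/34)^131 = 0.97997.
By linearity of expectation, E[distinct seen] = 34·(1 - (33/34)^131) = 33.31913.

33.3191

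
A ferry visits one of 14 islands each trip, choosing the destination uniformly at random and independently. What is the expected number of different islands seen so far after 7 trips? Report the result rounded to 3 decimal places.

5.666

For each island, P(seen in 7 trips) = 1 - (13/14)^7 = 0.4047.
By linearity of expectation, E[distinct seen] = 14·(1 - (13/14)^7) = 5.6664.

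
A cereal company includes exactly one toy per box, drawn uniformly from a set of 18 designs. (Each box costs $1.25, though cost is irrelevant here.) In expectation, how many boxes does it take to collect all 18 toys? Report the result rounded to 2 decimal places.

62.91

Split into phases: going from k distinct to k+1 distinct takes on average 18/(18-k) boxes.
E[T] = 18/18 + 18/17 + 18/16 + ... + 18/2 + 18/1 = 18·H_{18}.
H_{18} = 3.495, so E[T] = 62.912.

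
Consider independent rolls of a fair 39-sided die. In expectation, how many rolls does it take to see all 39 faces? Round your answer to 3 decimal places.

165.888

After k distinct faces have appeared, the next roll gives a new one with probability (39-k)/39, so the expected wait for the (k+1)-th is 39/(39-k).
E[T] = 39/39 + 39/38 + 39/37 + ... + 39/2 + 39/1 = 39·H_{39}.
H_{39} = 4.2535, so E[T] = 165.8882.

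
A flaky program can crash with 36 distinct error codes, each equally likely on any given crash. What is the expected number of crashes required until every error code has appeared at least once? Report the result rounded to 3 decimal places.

After k distinct error codes have appeared, the next crash gives a new one with probability (36-k)/36, so the expected wait for the (k+1)-th is 36/(36-k).
E[T] = 36/36 + 36/35 + 36/34 + ... + 36/2 + 36/1 = 36·H_{36}.
H_{36} = 4.1746, so E[T] = 150.2841.

150.284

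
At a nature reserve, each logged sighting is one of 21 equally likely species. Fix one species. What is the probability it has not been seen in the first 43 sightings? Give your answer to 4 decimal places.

0.1227

On each sighting the fixed species fails to appear with probability 20/21.
P(still missing after 43) = (20/21)^43 = 0.12270.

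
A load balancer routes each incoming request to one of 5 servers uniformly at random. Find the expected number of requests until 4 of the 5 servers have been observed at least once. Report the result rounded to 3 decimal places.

6.417

With k distinct servers already seen, the next new one arrives after an expected 5/(5-k) requests.
Sum over k = 0,...,3: E = 5/5 + 5/4 + 5/3 + 5/2 = 6.4167.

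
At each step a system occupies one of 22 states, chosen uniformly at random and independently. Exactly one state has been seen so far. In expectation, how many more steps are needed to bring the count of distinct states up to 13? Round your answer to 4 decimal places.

With k distinct states already seen, the next new one takes an expected 22/(22-k) steps.
Sum over k = 1,...,12: E = 22/21 + 22/20 + 22/19 + ... + 22/11 + 22/10 = 17.96059.

17.9606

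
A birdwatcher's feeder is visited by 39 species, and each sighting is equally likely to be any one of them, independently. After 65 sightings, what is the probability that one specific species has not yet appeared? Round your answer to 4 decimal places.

On each sighting the fixed species fails to appear with probability 38/39.
P(still missing after 65) = (38/39)^65 = 0.18481.

0.1848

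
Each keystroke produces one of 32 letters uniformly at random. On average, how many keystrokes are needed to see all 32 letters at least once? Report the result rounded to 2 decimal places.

129.87

Split into phases: going from k distinct to k+1 distinct takes on average 32/(32-k) keystrokes.
E[T] = 32/32 + 32/31 + 32/30 + ... + 32/2 + 32/1 = 32·H_{32}.
H_{32} = 4.058, so E[T] = 129.872.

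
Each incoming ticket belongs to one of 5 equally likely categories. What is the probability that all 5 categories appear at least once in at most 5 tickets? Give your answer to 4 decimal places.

0.0384

Let A_i be the event that category i is missing after 5 tickets. By inclusion–exclusion on the A_i,
P(all seen) = Σ_{j=0}^{5} (-1)^j C(5,j)((5-j)/5)^5
= 1.00000 - 1.63840 + 0.77760 - 0.10240 + 0.00160 - 0.00000
= 0.03840.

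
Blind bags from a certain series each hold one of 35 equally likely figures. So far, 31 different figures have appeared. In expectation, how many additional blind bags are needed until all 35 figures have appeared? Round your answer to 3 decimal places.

The wait to go from k to k+1 distinct figures is geometric with mean 35/(35-k).
Sum over k = 31,...,34: E = 35/4 + 35/3 + 35/2 + 35/1 = 72.9167.

72.917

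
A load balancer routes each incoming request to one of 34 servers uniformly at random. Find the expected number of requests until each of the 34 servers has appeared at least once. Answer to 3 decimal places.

The wait to go from k to k+1 distinct servers is geometric with mean 34/(34-k).
E[T] = 34/34 + 34/33 + 34/32 + ... + 34/2 + 34/1 = 34·H_{34}.
H_{34} = 4.1182, so E[T] = 140.0191.

140.019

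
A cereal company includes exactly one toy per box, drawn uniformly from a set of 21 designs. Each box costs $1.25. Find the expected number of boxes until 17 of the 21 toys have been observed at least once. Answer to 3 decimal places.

With k distinct toys already seen, the next new one arrives after an expected 21/(21-k) boxes.
Sum over k = 0,...,16: E = 21/21 + 21/20 + 21/19 + ... + 21/6 + 21/5 = 32.8025.

32.803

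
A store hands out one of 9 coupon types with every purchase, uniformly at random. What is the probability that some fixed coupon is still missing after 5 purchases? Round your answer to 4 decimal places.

Each purchase misses the fixed coupon with probability (9-1)/9 = 8/9, independently.
P(still missing after 5) = (8/9)^5 = 0.55493.

0.5549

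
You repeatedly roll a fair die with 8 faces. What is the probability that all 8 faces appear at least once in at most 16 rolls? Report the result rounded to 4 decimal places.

0.3068

By inclusion–exclusion over which faces are missing,
P(all seen) = Σ_{j=0}^{8} (-1)^j C(8,j)((8-j)/8)^16
= 1.00000 - 0.94454 + 0.28063 - 0.03036 + 0.00107 - 0.00001 + 0.00000 - 0.00000 + 0.00000
= 0.30680.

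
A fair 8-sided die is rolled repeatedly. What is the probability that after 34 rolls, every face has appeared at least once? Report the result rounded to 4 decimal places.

Let A_i be the event that face i is missing after 34 rolls. By inclusion–exclusion on the A_i,
P(all seen) = Σ_{j=0}^{8} (-1)^j C(8,j)((8-j)/8)^34
= 1.00000 - 0.08538 + 0.00158 - 0.00001 + 0.00000 - 0.00000 + 0.00000 - 0.00000 + 0.00000
= 0.91619.

0.9162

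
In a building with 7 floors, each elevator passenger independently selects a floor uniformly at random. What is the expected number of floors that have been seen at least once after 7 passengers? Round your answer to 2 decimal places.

4.62

For each floor, P(seen in 7 passengers) = 1 - (6/7)^7 = 0.660.
By linearity of expectation, E[distinct seen] = 7·(1 - (6/7)^7) = 4.621.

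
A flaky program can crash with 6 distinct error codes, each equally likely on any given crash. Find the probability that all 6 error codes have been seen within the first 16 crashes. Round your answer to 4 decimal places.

By inclusion–exclusion over which error codes are missing,
P(all seen) = Σ_{j=0}^{6} (-1)^j C(6,j)((6-j)/6)^16
= 1.00000 - 0.32453 + 0.02284 - 0.00031 + 0.00000 - 0.00000 + 0.00000
= 0.69800.

0.6980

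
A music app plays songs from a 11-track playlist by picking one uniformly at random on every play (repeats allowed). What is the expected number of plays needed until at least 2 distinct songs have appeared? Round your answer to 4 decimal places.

With k distinct songs already seen, the next new one arrives after an expected 11/(11-k) plays.
Sum over k = 0,...,1: E = 11/11 + 11/10 = 2.10000.

2.1000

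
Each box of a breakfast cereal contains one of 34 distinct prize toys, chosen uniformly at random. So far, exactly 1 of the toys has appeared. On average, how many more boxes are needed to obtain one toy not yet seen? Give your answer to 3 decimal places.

1.030

The number of boxes until the next new toy is geometric with success probability 33/34, so its mean is 34/33.
E = 34/33 = 1.0303.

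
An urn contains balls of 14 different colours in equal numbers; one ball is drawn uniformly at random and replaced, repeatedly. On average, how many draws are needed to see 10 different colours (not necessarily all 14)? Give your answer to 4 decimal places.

With k distinct colours already seen, the next new one arrives after an expected 14/(14-k) draws.
Sum over k = 0,...,9: E = 14/14 + 14/13 + 14/12 + ... + 14/6 + 14/5 = 16.35521.

16.3552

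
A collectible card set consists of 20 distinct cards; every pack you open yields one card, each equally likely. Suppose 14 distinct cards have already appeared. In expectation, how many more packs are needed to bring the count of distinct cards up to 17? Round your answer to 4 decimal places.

From k distinct to k+1 distinct takes on average 20/(20-k) packs.
Sum over k = 14,...,16: E = 20/6 + 20/5 + 20/4 = 12.33333.

12.3333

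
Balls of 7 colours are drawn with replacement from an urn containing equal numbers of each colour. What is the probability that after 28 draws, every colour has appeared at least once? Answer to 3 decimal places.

0.908

By inclusion–exclusion over which colours are missing,
P(all seen) = Σ_{j=0}^{7} (-1)^j C(7,j)((7-j)/7)^28
= 1.0000 - 0.0935 + 0.0017 - 0.0000 + 0.0000 - 0.0000 + 0.0000 - 0.0000
= 0.9082.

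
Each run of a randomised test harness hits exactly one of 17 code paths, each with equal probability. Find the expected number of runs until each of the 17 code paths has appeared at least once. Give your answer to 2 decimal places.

58.47

After k distinct code paths have appeared, the next run gives a new one with probability (17-k)/17, so the expected wait for the (k+1)-th is 17/(17-k).
E[T] = 17/17 + 17/16 + 17/15 + ... + 17/2 + 17/1 = 17·H_{17}.
H_{17} = 3.440, so E[T] = 58.472.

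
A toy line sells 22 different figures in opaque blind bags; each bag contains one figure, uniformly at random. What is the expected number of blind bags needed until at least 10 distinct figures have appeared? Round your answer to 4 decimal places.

Going from k to k+1 distinct takes a geometric number of blind bags with mean 22/(22-k).
Sum over k = 0,...,9: E = 22/22 + 22/21 + 22/20 + ... + 22/14 + 22/13 = 12.92726.

12.9273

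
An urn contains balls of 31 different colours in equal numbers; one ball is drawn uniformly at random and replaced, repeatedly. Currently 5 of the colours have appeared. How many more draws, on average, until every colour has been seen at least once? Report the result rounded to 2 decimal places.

119.49

The wait to go from k to k+1 distinct colours is geometric with mean 31/(31-k).
Sum over k = 5,...,30: E = 31/26 + 31/25 + 31/24 + ... + 31/2 + 31/1 = 119.487.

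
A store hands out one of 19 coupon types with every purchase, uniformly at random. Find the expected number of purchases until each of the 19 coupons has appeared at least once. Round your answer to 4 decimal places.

Split into phases: going from k distinct to k+1 distinct takes on average 19/(19-k) purchases.
E[T] = 19/19 + 19/18 + 19/17 + ... + 19/2 + 19/1 = 19·H_{19}.
H_{19} = 3.54774, so E[T] = 67.40705.

67.4071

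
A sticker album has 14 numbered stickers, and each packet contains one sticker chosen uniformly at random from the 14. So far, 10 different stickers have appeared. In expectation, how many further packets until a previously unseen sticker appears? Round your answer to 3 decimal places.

3.500

Each packet yields a new sticker with probability (14-10)/14 = 4/14, so the wait is geometric with mean 14/4.
E = 14/4 = 3.5000.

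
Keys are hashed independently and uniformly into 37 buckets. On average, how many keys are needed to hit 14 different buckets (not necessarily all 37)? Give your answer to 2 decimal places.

Going from k to k+1 distinct takes a geometric number of keys with mean 37/(37-k).
Sum over k = 0,...,13: E = 37/37 + 37/36 + 37/35 + ... + 37/25 + 37/24 = 17.290.

17.29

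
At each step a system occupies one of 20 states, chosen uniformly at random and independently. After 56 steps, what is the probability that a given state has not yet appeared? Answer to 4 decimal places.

0.0566

On each step the fixed state fails to appear with probability 19/20.
P(still missing after 56) = (19/20)^56 = 0.05656.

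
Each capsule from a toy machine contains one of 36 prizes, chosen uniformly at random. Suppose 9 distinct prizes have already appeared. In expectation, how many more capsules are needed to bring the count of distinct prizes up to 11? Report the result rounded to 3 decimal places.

The wait to go from k to k+1 distinct prizes is geometric with mean 36/(36-k).
Sum over k = 9,...,10: E = 36/27 + 36/26 = 2.7179.

2.718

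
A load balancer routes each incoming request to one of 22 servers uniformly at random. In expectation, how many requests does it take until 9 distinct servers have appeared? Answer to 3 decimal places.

11.235

With k distinct servers already seen, the next new one arrives after an expected 22/(22-k) requests.
Sum over k = 0,...,8: E = 22/22 + 22/21 + 22/20 + ... + 22/15 + 22/14 = 11.2349.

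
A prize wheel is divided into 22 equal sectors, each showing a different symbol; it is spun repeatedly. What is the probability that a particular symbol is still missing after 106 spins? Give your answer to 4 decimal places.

Each spin misses the fixed symbol with probability (22-1)/22 = 21/22, independently.
P(still missing after 106) = (21/22)^106 = 0.00722.

0.0072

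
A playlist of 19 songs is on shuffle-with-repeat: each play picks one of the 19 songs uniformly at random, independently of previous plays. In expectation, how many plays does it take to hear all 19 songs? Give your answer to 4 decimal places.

67.4071

The wait to go from k to k+1 distinct songs is geometric with mean 19/(19-k).
E[T] = 19/19 + 19/18 + 19/17 + ... + 19/2 + 19/1 = 19·H_{19}.
H_{19} = 3.54774, so E[T] = 67.40705.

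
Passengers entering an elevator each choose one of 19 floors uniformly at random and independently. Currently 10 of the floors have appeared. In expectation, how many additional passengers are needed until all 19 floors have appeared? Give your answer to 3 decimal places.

53.750

The wait to go from k to k+1 distinct floors is geometric with mean 19/(19-k).
Sum over k = 10,...,18: E = 19/9 + 19/8 + 19/7 + ... + 19/2 + 19/1 = 53.7504.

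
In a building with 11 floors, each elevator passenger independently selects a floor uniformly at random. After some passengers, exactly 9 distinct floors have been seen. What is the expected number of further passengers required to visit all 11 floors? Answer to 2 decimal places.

16.50

The wait to go from k to k+1 distinct floors is geometric with mean 11/(11-k).
Sum over k = 9,...,10: E = 11/2 + 11/1 = 16.500.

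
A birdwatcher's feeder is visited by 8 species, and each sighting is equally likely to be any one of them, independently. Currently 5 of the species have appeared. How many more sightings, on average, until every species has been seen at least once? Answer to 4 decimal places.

With k distinct species already seen, the next new one takes an expected 8/(8-k) sightings.
Sum over k = 5,...,7: E = 8/3 + 8/2 + 8/1 = 14.66667.

14.6667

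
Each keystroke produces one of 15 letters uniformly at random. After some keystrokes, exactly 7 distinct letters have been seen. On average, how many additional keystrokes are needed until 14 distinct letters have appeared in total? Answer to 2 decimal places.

From k distinct to k+1 distinct takes on average 15/(15-k) keystrokes.
Sum over k = 7,...,13: E = 15/8 + 15/7 + 15/6 + ... + 15/3 + 15/2 = 25.768.

25.77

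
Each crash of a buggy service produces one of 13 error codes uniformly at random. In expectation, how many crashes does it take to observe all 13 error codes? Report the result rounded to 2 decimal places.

The wait to go from k to k+1 distinct error codes is geometric with mean 13/(13-k).
E[T] = 13/13 + 13/12 + 13/11 + ... + 13/2 + 13/1 = 13·H_{13}.
H_{13} = 3.180, so E[T] = 41.342.

41.34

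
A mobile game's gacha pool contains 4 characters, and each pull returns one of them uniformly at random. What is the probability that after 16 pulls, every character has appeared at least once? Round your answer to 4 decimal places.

0.9600

By inclusion–exclusion over which characters are missing,
P(all seen) = Σ_{j=0}^{4} (-1)^j C(4,j)((4-j)/4)^16
= 1.00000 - 0.04009 + 0.00009 - 0.00000 + 0.00000
= 0.96000.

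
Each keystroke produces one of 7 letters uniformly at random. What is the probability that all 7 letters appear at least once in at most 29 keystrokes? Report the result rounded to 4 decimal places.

By inclusion–exclusion over which letters are missing,
P(all seen) = Σ_{j=0}^{7} (-1)^j C(7,j)((7-j)/7)^29
= 1.00000 - 0.08010 + 0.00121 - 0.00000 + 0.00000 - 0.00000 + 0.00000 - 0.00000
= 0.92111.

0.9211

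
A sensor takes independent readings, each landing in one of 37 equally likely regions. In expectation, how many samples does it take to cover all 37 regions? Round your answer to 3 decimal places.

155.459

After k distinct regions have appeared, the next sample gives a new one with probability (37-k)/37, so the expected wait for the (k+1)-th is 37/(37-k).
E[T] = 37/37 + 37/36 + 37/35 + ... + 37/2 + 37/1 = 37·H_{37}.
H_{37} = 4.2016, so E[T] = 155.4587.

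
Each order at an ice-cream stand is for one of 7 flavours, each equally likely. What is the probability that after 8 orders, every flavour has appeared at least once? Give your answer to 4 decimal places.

0.0245

By inclusion–exclusion over which flavours are missing,
P(all seen) = Σ_{j=0}^{7} (-1)^j C(7,j)((7-j)/7)^8
= 1.00000 - 2.03950 + 1.42297 - 0.39789 + 0.03983 - 0.00093 + 0.00000 - 0.00000
= 0.02448.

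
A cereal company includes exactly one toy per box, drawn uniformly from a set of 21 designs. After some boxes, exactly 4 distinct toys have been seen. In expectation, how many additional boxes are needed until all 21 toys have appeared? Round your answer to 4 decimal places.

From k distinct to k+1 distinct takes on average 21/(21-k) boxes.
Sum over k = 4,...,20: E = 21/17 + 21/16 + 21/15 + ... + 21/2 + 21/1 = 72.23060.

72.2306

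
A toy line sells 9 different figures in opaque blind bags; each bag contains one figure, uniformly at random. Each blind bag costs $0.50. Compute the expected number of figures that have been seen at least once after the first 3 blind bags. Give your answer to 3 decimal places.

2.679

For each figure, P(seen in 3 blind bags) = 1 - (8/9)^3 = 0.2977.
By linearity of expectation, E[distinct seen] = 9·(1 - (8/9)^3) = 2.6790.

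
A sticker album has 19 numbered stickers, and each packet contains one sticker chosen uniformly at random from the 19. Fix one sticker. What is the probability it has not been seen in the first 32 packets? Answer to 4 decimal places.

0.1773

Each packet misses the fixed sticker with probability (19-1)/19 = 18/19, independently.
P(still missing after 32) = (18/19)^32 = 0.17726.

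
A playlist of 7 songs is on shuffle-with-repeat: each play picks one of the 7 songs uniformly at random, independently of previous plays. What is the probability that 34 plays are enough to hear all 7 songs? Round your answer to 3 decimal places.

By inclusion–exclusion over which songs are missing,
P(all seen) = Σ_{j=0}^{7} (-1)^j C(7,j)((7-j)/7)^34
= 1.0000 - 0.0371 + 0.0002 - 0.0000 + 0.0000 - 0.0000 + 0.0000 - 0.0000
= 0.9632.

0.963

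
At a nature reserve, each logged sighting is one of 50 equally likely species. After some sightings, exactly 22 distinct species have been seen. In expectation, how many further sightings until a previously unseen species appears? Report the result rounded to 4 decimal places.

Each sighting yields a new species with probability (50-22)/50 = 28/50, so the wait is geometric with mean 50/28.
E = 50/28 = 1.78571.

1.7857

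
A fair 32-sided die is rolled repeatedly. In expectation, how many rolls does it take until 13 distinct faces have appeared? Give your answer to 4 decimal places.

16.3442

Going from k to k+1 distinct takes a geometric number of rolls with mean 32/(32-k).
Sum over k = 0,...,12: E = 32/32 + 32/31 + 32/30 + ... + 32/21 + 32/20 = 16.34418.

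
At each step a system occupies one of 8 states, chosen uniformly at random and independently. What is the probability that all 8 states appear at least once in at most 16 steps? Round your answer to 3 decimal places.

By inclusion–exclusion over which states are missing,
P(all seen) = Σ_{j=0}^{8} (-1)^j C(8,j)((8-j)/8)^16
= 1.0000 - 0.9445 + 0.2806 - 0.0304 + 0.0011 - 0.0000 + 0.0000 - 0.0000 + 0.0000
= 0.3068.

0.307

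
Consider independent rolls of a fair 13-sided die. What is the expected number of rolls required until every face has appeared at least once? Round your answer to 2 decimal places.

41.34

After k distinct faces have appeared, the next roll gives a new one with probability (13-k)/13, so the expected wait for the (k+1)-th is 13/(13-k).
E[T] = 13/13 + 13/12 + 13/11 + ... + 13/2 + 13/1 = 13·H_{13}.
H_{13} = 3.180, so E[T] = 41.342.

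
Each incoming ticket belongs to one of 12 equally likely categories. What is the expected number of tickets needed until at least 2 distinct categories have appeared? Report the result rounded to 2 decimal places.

2.09

With k distinct categories already seen, the next new one arrives after an expected 12/(12-k) tickets.
Sum over k = 0,...,1: E = 12/12 + 12/11 = 2.091.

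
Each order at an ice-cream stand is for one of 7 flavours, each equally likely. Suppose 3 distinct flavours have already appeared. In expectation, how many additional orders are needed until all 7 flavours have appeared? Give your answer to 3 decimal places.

From k distinct to k+1 distinct takes on average 7/(7-k) orders.
Sum over k = 3,...,6: E = 7/4 + 7/3 + 7/2 + 7/1 = 14.5833.

14.583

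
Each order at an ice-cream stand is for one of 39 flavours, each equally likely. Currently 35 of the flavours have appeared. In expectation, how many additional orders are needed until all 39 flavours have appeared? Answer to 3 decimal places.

The wait to go from k to k+1 distinct flavours is geometric with mean 39/(39-k).
Sum over k = 35,...,38: E = 39/4 + 39/3 + 39/2 + 39/1 = 81.2500.

81.250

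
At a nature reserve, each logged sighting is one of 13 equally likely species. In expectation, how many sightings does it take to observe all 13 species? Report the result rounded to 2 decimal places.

The wait to go from k to k+1 distinct species is geometric with mean 13/(13-k).
E[T] = 13/13 + 13/12 + 13/11 + ... + 13/2 + 13/1 = 13·H_{13}.
H_{13} = 3.180, so E[T] = 41.342.

41.34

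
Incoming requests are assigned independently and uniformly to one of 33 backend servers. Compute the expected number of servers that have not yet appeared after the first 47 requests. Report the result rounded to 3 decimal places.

For each server, P(unseen after 47) = (32/33)^47 = 0.2354.
By linearity of expectation, E[unseen] = 33·(32/33)^47 = 7.7698.

7.770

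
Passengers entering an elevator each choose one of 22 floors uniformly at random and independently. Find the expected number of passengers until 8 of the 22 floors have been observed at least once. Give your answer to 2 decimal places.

9.66

Going from k to k+1 distinct takes a geometric number of passengers with mean 22/(22-k).
Sum over k = 0,...,7: E = 22/22 + 22/21 + 22/20 + ... + 22/16 + 22/15 = 9.664.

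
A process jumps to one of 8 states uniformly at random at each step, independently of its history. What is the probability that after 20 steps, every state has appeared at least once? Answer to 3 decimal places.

By inclusion–exclusion over which states are missing,
P(all seen) = Σ_{j=0}^{8} (-1)^j C(8,j)((8-j)/8)^20
= 1.0000 - 0.5537 + 0.0888 - 0.0046 + 0.0001 - 0.0000 + 0.0000 - 0.0000 + 0.0000
= 0.5306.

0.531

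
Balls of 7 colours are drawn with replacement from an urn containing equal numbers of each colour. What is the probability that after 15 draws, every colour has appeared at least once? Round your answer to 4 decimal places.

Let A_i be the event that colour i is missing after 15 draws. By inclusion–exclusion on the A_i,
P(all seen) = Σ_{j=0}^{7} (-1)^j C(7,j)((7-j)/7)^15
= 1.00000 - 0.69326 + 0.13499 - 0.00792 + 0.00011 - 0.00000 + 0.00000 - 0.00000
= 0.43392.

0.4339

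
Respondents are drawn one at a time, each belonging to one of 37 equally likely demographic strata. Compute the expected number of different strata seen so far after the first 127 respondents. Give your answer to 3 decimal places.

For each stratum, P(seen in 127 respondents) = 1 - (36/37)^127 = 0.9692.
By linearity of expectation, E[distinct seen] = 37·(1 - (36/37)^127) = 35.8597.

35.860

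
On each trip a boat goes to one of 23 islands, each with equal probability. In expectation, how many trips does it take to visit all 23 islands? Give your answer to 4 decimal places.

After k distinct islands have appeared, the next trip gives a new one with probability (23-k)/23, so the expected wait for the (k+1)-th is 23/(23-k).
E[T] = 23/23 + 23/22 + 23/21 + ... + 23/2 + 23/1 = 23·H_{23}.
H_{23} = 3.73429, so E[T] = 85.88870.

85.8887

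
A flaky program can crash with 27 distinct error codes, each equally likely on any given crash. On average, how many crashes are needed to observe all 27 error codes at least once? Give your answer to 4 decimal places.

Split into phases: going from k distinct to k+1 distinct takes on average 27/(27-k) crashes.
E[T] = 27/27 + 27/26 + 27/25 + ... + 27/2 + 27/1 = 27·H_{27}.
H_{27} = 3.89146, so E[T] = 105.06933.

105.0693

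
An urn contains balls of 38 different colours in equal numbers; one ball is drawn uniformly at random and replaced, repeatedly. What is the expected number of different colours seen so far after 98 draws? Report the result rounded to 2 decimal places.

35.22

For each colour, P(seen in 98 draws) = 1 - (37/38)^98 = 0.927.
By linearity of expectation, E[distinct seen] = 38·(1 - (37/38)^98) = 35.215.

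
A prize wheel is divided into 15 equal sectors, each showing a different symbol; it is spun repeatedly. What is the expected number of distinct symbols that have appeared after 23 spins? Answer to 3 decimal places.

11.931

For each symbol, P(seen in 23 spins) = 1 - (14/15)^23 = 0.7954.
By linearity of expectation, E[distinct seen] = 15·(1 - (14/15)^23) = 11.9314.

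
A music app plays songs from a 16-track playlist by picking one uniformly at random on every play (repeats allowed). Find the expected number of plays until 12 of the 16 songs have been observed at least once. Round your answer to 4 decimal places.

Going from k to k+1 distinct takes a geometric number of plays with mean 16/(16-k).
Sum over k = 0,...,11: E = 16/16 + 16/15 + 16/14 + ... + 16/6 + 16/5 = 20.75833.

20.7583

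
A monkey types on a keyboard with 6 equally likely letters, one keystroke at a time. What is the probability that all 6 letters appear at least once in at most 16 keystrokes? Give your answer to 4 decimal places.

By inclusion–exclusion over which letters are missing,
P(all seen) = Σ_{j=0}^{6} (-1)^j C(6,j)((6-j)/6)^16
= 1.00000 - 0.32453 + 0.02284 - 0.00031 + 0.00000 - 0.00000 + 0.00000
= 0.69800.

0.6980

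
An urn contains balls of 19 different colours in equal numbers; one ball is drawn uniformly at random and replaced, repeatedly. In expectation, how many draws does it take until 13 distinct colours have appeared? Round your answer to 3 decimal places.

Going from k to k+1 distinct takes a geometric number of draws with mean 19/(19-k).
Sum over k = 0,...,12: E = 19/19 + 19/18 + 19/17 + ... + 19/8 + 19/7 = 20.8571.

20.857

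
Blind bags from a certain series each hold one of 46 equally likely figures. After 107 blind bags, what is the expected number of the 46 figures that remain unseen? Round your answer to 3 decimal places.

For each figure, P(unseen after 107) = (45/46)^107 = 0.0952.
By linearity of expectation, E[unseen] = 46·(45/46)^107 = 4.3793.

4.379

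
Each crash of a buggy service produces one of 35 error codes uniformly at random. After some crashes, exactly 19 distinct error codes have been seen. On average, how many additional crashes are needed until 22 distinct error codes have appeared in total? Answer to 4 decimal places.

7.0208

The wait to go from k to k+1 distinct error codes is geometric with mean 35/(35-k).
Sum over k = 19,...,21: E = 35/16 + 35/15 + 35/14 = 7.02083.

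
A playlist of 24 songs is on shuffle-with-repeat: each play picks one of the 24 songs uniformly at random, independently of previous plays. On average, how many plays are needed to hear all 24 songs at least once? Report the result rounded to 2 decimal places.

The wait to go from k to k+1 distinct songs is geometric with mean 24/(24-k).
E[T] = 24/24 + 24/23 + 24/22 + ... + 24/2 + 24/1 = 24·H_{24}.
H_{24} = 3.776, so E[T] = 90.623.

90.62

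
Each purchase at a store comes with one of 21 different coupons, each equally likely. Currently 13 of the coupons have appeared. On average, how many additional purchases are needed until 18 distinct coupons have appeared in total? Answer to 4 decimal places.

18.5750

The wait to go from k to k+1 distinct coupons is geometric with mean 21/(21-k).
Sum over k = 13,...,17: E = 21/8 + 21/7 + 21/6 + 21/5 + 21/4 = 18.57500.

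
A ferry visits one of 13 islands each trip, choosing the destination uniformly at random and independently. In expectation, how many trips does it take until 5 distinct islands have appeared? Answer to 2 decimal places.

6.01

With k distinct islands already seen, the next new one arrives after an expected 13/(13-k) trips.
Sum over k = 0,...,4: E = 13/13 + 13/12 + 13/11 + 13/10 + 13/9 = 6.010.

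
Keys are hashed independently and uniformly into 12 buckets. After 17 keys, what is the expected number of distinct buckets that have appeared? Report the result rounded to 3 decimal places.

For each bucket, P(seen in 17 keys) = 1 - (11/12)^17 = 0.7722.
By linearity of expectation, E[distinct seen] = 12·(1 - (11/12)^17) = 9.2661.

9.266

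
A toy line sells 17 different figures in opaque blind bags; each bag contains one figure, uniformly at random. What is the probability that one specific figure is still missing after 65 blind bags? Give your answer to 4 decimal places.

On each blind bag the fixed figure fails to appear with probability 16/17.
P(still missing after 65) = (16/17)^65 = 0.01944.

0.0194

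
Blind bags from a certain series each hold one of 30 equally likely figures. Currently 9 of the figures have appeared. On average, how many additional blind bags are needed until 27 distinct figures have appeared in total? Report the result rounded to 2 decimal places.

With k distinct figures already seen, the next new one takes an expected 30/(30-k) blind bags.
Sum over k = 9,...,26: E = 30/21 + 30/20 + 30/19 + ... + 30/5 + 30/4 = 54.361.

54.36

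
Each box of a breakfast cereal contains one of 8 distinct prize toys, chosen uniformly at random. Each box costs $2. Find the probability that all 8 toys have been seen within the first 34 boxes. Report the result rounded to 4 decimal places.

0.9162

By inclusion–exclusion over which toys are missing,
P(all seen) = Σ_{j=0}^{8} (-1)^j C(8,j)((8-j)/8)^34
= 1.00000 - 0.08538 + 0.00158 - 0.00001 + 0.00000 - 0.00000 + 0.00000 - 0.00000 + 0.00000
= 0.91619.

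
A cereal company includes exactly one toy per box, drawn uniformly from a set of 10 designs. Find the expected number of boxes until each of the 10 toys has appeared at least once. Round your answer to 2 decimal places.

The wait to go from k to k+1 distinct toys is geometric with mean 10/(10-k).
E[T] = 10/10 + 10/9 + 10/8 + ... + 10/2 + 10/1 = 10·H_{10}.
H_{10} = 2.929, so E[T] = 29.290.

29.29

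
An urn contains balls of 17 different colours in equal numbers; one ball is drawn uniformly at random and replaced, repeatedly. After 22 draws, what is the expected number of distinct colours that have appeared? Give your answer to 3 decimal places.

For each colour, P(seen in 22 draws) = 1 - (16/17)^22 = 0.7365.
By linearity of expectation, E[distinct seen] = 17·(1 - (16/17)^22) = 12.5207.

12.521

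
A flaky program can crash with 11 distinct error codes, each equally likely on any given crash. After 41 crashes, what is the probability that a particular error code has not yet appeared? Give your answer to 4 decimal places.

Each crash misses the fixed error code with probability (11-1)/11 = 10/11, independently.
P(still missing after 41) = (10/11)^41 = 0.02009.

0.0201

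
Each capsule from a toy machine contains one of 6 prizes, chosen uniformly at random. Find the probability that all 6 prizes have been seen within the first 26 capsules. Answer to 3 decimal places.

By inclusion–exclusion over which prizes are missing,
P(all seen) = Σ_{j=0}^{6} (-1)^j C(6,j)((6-j)/6)^26
= 1.0000 - 0.0524 + 0.0004 - 0.0000 + 0.0000 - 0.0000 + 0.0000
= 0.9480.

0.948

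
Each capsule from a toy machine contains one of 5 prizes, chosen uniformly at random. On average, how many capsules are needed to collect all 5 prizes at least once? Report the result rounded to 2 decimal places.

11.42

The wait to go from k to k+1 distinct prizes is geometric with mean 5/(5-k).
E[T] = 5/5 + 5/4 + 5/3 + 5/2 + 5/1 = 5·H_{5}.
H_{5} = 2.283, so E[T] = 11.417.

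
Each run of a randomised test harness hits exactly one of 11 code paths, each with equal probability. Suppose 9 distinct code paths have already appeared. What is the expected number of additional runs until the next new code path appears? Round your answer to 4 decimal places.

5.5000

Each run yields a new code path with probability (11-9)/11 = 2/11, so the wait is geometric with mean 11/2.
E = 11/2 = 5.50000.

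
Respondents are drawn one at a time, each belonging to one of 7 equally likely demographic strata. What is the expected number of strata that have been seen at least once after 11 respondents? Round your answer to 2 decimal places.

For each stratum, P(seen in 11 respondents) = 1 - (6/7)^11 = 0.817.
By linearity of expectation, E[distinct seen] = 7·(1 - (6/7)^11) = 5.716.

5.72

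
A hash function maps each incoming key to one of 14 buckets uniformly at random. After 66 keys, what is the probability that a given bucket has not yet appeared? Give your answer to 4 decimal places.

On each key the fixed bucket fails to appear with probability 13/14.
P(still missing after 66) = (13/14)^66 = 0.00751.

0.0075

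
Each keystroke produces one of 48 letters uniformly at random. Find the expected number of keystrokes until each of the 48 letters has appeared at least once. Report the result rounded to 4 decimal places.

After k distinct letters have appeared, the next keystroke gives a new one with probability (48-k)/48, so the expected wait for the (k+1)-th is 48/(48-k).
E[T] = 48/48 + 48/47 + 48/46 + ... + 48/2 + 48/1 = 48·H_{48}.
H_{48} = 4.45880, so E[T] = 214.02226.

214.0223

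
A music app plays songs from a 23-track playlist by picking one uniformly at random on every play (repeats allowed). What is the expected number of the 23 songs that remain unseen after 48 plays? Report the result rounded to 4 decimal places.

For each song, P(unseen after 48) = (22/23)^48 = 0.11840.
By linearity of expectation, E[unseen] = 23·(22/23)^48 = 2.72321.

2.7232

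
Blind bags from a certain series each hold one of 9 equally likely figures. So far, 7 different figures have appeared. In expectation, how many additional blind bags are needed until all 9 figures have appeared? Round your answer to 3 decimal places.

13.500

With k distinct figures already seen, the next new one takes an expected 9/(9-k) blind bags.
Sum over k = 7,...,8: E = 9/2 + 9/1 = 13.5000.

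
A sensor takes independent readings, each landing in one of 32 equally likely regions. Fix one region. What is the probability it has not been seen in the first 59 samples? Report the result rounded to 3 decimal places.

0.154

Each sample misses the fixed region with probability (32-1)/32 = 31/32, independently.
P(still missing after 59) = (31/32)^59 = 0.1536.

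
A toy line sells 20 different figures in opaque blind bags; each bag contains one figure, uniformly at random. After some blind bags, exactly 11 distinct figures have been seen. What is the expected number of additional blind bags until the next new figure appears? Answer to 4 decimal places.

The number of blind bags until the next new figure is geometric with success probability 9/20, so its mean is 20/9.
E = 20/9 = 2.22222.

2.2222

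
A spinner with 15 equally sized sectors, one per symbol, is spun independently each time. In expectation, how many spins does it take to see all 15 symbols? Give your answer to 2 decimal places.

49.77

Split into phases: going from k distinct to k+1 distinct takes on average 15/(15-k) spins.
E[T] = 15/15 + 15/14 + 15/13 + ... + 15/2 + 15/1 = 15·H_{15}.
H_{15} = 3.318, so E[T] = 49.773.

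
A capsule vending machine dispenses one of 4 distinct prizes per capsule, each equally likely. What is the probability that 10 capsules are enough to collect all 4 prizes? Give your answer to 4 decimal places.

0.7806

Let A_i be the event that prize i is missing after 10 capsules. By inclusion–exclusion on the A_i,
P(all seen) = Σ_{j=0}^{4} (-1)^j C(4,j)((4-j)/4)^10
= 1.00000 - 0.22525 + 0.00586 - 0.00000 + 0.00000
= 0.78060.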